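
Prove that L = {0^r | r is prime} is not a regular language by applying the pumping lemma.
Assume L is regular with pumping length p. Idea: pumping by a suitable count produces a composite length.
Let q be a prime with q ≥ p and choose s = 0^q ∈ L. By the pumping lemma, s = xyz with |xy| ≤ p, |y| = k ≥ 1. Take i = q+1: |xy^(q+1)z| = q + q·k = q(1+k). Since q ≥ 2 and 1+k ≥ 2, q(1+k) is composite, so xy^(q+1)z ∉ L.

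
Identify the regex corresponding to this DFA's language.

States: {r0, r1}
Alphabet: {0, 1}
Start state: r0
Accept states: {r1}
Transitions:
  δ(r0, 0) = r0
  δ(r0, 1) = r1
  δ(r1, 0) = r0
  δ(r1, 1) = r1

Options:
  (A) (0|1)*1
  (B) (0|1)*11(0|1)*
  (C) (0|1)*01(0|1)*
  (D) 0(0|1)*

Check each option against the DFA on short strings; one disagreement eliminates an option:
  (A) (0|1)*1: agrees with the DFA on every string of length ≤ 6
  (B) (0|1)*11(0|1)*: on '1' the DFA goes r0 → r1 and accepts (r1 ∈ Accept), but the regex does not match it → eliminate
  (C) (0|1)*01(0|1)*: on '1' the DFA goes r0 → r1 and accepts (r1 ∈ Accept), but the regex does not match it → eliminate
  (D) 0(0|1)*: on '0' the DFA goes r0 → r0 and rejects (r0 ∉ Accept), but the regex matches it → eliminate
Only (A) is consistent with the DFA.
(A) (0|1)*1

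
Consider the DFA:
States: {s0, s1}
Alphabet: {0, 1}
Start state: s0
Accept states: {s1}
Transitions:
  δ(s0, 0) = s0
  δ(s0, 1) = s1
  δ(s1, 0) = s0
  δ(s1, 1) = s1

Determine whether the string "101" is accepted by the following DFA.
Processing string "101":
  s0 --1--> s1
  s1 --0--> s0
  s0 --1--> s1
Final state: s1
Accept states: {s1}
Yes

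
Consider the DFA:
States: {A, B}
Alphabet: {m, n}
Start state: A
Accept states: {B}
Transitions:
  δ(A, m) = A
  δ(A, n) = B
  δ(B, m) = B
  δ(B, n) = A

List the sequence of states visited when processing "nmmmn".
read 'n': A → B
  read 'm': B → B
  read 'm': B → B
  read 'm': B → B
  read 'n': B → A
A -> B -> B -> B -> B -> A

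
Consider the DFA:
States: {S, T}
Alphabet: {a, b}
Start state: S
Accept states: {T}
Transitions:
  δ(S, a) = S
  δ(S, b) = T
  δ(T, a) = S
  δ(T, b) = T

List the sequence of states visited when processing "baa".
read 'b': S → T
  read 'a': T → S
  read 'a': S → S
S -> T -> S -> S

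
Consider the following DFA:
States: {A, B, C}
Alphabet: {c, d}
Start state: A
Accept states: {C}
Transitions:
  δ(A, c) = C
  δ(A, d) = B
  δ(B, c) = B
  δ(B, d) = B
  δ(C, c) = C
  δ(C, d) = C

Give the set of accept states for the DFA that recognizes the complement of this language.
Complement accept states = All states \ Original accept states
= {A, B, C} \ {C}
{A, B}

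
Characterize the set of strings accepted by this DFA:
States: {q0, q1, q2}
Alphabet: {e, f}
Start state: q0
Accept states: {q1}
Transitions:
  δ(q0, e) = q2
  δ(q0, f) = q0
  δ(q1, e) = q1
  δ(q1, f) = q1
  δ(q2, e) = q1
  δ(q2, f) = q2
Testing a few strings:
  'ffee' → accept
  'fef' → reject
  'f' → reject
  'ffff' → reject
State roles: q0=zero e's seen; q1=≥ two e's seen; q2=one e seen
All strings over {e,f} containing at least two e's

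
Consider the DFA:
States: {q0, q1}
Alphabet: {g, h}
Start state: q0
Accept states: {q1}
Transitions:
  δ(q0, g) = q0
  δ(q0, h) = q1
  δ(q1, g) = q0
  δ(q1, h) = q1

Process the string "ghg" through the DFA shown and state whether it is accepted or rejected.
Processing string "ghg":
  q0 --g--> q0
  q0 --h--> q1
  q1 --g--> q0
Final state: q0
Accept states: {q1}
No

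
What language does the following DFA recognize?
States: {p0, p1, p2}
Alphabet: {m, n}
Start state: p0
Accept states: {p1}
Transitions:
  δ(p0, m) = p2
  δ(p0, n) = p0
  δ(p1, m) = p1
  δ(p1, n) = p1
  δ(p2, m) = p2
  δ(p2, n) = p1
Testing a few strings:
  'nmnn' → accept
  'nmn' → accept
  'mmnn' → accept
  'nn' → reject
State roles: p0=no m seen yet; p1=substring mn seen; p2=seen a m, waiting for n
All strings over {m,n} containing the substring mn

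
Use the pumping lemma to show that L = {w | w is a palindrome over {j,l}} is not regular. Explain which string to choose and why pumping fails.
Assume L is regular with pumping length p. Idea: pumping the leading j-block breaks the symmetry.
Choose s = j^p l j^p (a palindrome of length 2p+1 ≥ p). By the pumping lemma, s = xyz with |xy| ≤ p, |y| > 0, so y = j^k with k > 0 (xy lies entirely in the first j^p). Then xy²z = j^(p+k) l j^p, which is not a palindrome since p+k ≠ p.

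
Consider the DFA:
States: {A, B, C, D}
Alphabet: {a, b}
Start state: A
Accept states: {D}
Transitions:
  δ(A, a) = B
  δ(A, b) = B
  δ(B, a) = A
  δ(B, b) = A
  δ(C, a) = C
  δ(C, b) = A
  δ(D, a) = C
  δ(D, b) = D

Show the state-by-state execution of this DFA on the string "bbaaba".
read 'b': A → B
  read 'b': B → A
  read 'a': A → B
  read 'a': B → A
  read 'b': A → B
  read 'a': B → A
A -> B -> A -> B -> A -> B -> A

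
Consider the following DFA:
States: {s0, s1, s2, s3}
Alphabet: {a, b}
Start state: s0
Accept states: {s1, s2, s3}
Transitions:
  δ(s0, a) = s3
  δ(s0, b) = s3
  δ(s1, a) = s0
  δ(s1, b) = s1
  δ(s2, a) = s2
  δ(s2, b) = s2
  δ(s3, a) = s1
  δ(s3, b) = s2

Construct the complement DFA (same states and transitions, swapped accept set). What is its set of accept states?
Complement accept states = All states \ Original accept states
= {s0, s1, s2, s3} \ {s1, s2, s3}
{s0}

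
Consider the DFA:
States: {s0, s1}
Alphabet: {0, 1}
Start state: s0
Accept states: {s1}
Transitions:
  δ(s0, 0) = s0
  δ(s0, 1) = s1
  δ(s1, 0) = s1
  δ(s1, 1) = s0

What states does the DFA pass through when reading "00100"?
read '0': s0 → s0
  read '0': s0 → s0
  read '1': s0 → s1
  read '0': s1 → s1
  read '0': s1 → s1
s0 -> s0 -> s0 -> s1 -> s1 -> s1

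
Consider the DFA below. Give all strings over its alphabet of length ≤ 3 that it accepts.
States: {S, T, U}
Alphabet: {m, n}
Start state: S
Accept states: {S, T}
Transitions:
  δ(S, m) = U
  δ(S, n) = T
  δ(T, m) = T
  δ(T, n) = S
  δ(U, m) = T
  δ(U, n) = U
ε, n, mm, nm, nn, mmm, mmn, mnm, nmm, nmn, nnn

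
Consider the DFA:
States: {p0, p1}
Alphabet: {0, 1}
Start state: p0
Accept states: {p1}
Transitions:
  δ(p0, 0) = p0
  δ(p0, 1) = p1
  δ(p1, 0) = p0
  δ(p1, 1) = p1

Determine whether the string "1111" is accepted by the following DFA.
Processing string "1111":
  p0 --1--> p1
  p1 --1--> p1
  p1 --1--> p1
  p1 --1--> p1
Final state: p1
Accept states: {p1}
Yes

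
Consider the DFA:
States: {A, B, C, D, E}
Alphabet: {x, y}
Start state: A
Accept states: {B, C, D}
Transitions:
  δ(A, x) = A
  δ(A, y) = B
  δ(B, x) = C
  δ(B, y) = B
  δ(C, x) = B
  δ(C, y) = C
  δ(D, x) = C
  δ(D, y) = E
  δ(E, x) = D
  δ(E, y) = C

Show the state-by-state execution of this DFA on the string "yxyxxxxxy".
read 'y': A → B
  read 'x': B → C
  read 'y': C → C
  read 'x': C → B
  read 'x': B → C
  read 'x': C → B
  read 'x': B → C
  read 'x': C → B
  read 'y': B → B
A -> B -> C -> C -> B -> C -> B -> C -> B -> B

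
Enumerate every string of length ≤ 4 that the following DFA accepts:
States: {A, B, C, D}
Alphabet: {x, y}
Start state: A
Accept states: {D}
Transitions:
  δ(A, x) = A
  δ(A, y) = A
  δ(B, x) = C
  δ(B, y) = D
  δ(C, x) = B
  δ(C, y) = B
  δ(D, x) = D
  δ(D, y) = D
None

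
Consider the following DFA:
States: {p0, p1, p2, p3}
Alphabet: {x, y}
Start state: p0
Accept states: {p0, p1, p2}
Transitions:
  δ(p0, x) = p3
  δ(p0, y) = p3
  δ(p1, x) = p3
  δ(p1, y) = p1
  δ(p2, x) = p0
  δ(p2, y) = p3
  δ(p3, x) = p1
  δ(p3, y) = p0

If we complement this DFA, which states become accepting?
Complement accept states = All states \ Original accept states
= {p0, p1, p2, p3} \ {p0, p1, p2}
{p3}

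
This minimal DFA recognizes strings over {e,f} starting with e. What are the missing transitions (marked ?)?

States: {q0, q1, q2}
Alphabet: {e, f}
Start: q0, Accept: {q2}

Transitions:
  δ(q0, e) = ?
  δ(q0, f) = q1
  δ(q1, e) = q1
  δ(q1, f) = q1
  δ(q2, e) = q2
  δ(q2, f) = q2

From the language and accept set, identify what each state tracks — q0: no input read; q1: started with f (dead); q2: started with e.
Each missing δ(q, a) is the state matching the new tracked value after reading a.
δ(q0, e) = q2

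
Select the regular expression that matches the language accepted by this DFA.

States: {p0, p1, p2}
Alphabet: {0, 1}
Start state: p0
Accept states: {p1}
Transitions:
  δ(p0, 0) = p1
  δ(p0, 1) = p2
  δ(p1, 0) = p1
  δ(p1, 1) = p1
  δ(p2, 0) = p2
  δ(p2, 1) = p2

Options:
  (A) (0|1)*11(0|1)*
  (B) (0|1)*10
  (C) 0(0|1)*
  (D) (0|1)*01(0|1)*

Check each option against the DFA on short strings; one disagreement eliminates an option:
  (A) (0|1)*11(0|1)*: on '0' the DFA goes p0 → p1 and accepts (p1 ∈ Accept), but the regex does not match it → eliminate
  (B) (0|1)*10: on '0' the DFA goes p0 → p1 and accepts (p1 ∈ Accept), but the regex does not match it → eliminate
  (C) 0(0|1)*: agrees with the DFA on every string of length ≤ 6
  (D) (0|1)*01(0|1)*: on '0' the DFA goes p0 → p1 and accepts (p1 ∈ Accept), but the regex does not match it → eliminate
Only (C) is consistent with the DFA.
(C) 0(0|1)*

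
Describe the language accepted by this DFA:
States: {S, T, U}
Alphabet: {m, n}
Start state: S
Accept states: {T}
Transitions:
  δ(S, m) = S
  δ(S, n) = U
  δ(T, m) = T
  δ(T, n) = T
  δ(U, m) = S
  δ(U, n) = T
Testing a few strings:
  'mnmn' → reject
  'nm' → reject
  'm' → reject
  'nn' → accept
State roles: S=no progress toward nn; T=substring nn seen; U=one trailing n
All strings over {m,n} containing the substring nn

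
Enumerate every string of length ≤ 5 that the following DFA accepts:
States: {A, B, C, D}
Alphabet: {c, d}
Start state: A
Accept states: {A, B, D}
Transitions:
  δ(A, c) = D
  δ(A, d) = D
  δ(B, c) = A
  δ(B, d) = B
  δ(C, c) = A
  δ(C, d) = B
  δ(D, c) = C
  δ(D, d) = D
ε, c, d, cd, dd, ccc, ccd, cdd, dcc, dcd, ddd, cccc, cccd, ccdc, ccdd, cdcc, cdcd, cddd, dccc, dccd, dcdc, dcdd, ddcc, ddcd, dddd, ccccd, cccdd, ccdcc, ccdcd, ccddc, ccddd, cdccc, cdccd, cdcdc, cdcdd, cddcc, cddcd, cdddd, dcccd, dccdd, dcdcc, dcdcd, dcddc, dcddd, ddccc, ddccd, ddcdc, ddcdd, dddcc, dddcd, ddddd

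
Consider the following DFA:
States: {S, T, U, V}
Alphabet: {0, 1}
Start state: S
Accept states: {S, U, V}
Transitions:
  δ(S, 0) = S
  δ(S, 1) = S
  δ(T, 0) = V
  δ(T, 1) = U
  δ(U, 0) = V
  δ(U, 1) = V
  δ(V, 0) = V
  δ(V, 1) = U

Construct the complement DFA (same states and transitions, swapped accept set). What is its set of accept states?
Complement accept states = All states \ Original accept states
= {S, T, U, V} \ {S, U, V}
{T}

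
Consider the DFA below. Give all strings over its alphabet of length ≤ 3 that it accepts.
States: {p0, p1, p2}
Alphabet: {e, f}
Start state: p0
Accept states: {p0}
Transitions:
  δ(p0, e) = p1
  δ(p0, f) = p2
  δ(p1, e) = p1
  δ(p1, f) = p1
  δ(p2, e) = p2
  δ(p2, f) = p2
ε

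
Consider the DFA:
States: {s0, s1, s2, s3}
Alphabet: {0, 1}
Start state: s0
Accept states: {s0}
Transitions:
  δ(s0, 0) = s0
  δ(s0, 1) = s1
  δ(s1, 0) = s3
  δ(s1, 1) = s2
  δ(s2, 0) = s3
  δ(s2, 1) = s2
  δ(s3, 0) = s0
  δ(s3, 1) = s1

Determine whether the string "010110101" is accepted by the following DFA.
Processing string "010110101":
  s0 --0--> s0
  s0 --1--> s1
  s1 --0--> s3
  s3 --1--> s1
  s1 --1--> s2
  s2 --0--> s3
  s3 --1--> s1
  s1 --0--> s3
  s3 --1--> s1
Final state: s1
Accept states: {s0}
No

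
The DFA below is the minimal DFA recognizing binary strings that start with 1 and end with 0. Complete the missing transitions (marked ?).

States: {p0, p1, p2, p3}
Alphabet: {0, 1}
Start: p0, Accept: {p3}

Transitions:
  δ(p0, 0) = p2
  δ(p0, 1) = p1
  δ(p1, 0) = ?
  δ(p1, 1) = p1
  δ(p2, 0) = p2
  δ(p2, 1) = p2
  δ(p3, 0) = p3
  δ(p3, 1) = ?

From the language and accept set, identify what each state tracks — p0: no input read; p1: started with 1, last symbol 1; p2: started with 0 (dead); p3: started with 1, last symbol 0.
Each missing δ(q, a) is the state matching the new tracked value after reading a.
δ(p1, 0) = p3; δ(p3, 1) = p1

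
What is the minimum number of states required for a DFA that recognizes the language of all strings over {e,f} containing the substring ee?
By Myhill–Nerode, count the distinguishable equivalence classes: 3 classes — one per longest suffix of the input that is a prefix of 'ee' (lengths 0 through 1), plus an absorbing 'already seen ee' class.
3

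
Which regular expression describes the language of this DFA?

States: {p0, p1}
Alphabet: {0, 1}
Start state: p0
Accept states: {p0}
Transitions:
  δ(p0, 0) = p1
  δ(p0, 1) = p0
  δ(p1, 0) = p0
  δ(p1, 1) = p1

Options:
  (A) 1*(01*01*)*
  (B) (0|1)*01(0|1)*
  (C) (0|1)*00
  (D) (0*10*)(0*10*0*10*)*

Check each option against the DFA on short strings; one disagreement eliminates an option:
  (A) 1*(01*01*)*: agrees with the DFA on every string of length ≤ 6
  (B) (0|1)*01(0|1)*: on ε the DFA stays in p0 and accepts (p0 ∈ Accept), but the regex does not match it → eliminate
  (C) (0|1)*00: on ε the DFA stays in p0 and accepts (p0 ∈ Accept), but the regex does not match it → eliminate
  (D) (0*10*)(0*10*0*10*)*: on ε the DFA stays in p0 and accepts (p0 ∈ Accept), but the regex does not match it → eliminate
Only (A) is consistent with the DFA.
(A) 1*(01*01*)*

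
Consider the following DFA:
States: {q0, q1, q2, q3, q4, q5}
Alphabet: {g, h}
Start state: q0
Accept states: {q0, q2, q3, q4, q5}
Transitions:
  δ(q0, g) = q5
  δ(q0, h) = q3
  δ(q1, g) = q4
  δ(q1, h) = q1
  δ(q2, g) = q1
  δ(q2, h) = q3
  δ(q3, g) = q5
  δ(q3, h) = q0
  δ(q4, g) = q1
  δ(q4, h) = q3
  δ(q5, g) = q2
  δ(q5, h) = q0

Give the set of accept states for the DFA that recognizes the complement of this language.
Complement accept states = All states \ Original accept states
= {q0, q1, q2, q3, q4, q5} \ {q0, q2, q3, q4, q5}
{q1}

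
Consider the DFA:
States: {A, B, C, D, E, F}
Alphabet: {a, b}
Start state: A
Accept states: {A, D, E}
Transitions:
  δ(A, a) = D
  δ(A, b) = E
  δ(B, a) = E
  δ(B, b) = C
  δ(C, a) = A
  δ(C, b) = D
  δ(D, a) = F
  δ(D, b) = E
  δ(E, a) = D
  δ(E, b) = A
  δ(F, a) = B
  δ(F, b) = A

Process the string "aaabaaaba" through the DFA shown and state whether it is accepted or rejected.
Processing string "aaabaaaba":
  A --a--> D
  D --a--> F
  F --a--> B
  B --b--> C
  C --a--> A
  A --a--> D
  D --a--> F
  F --b--> A
  A --a--> D
Final state: D
Accept states: {A, D, E}
Yes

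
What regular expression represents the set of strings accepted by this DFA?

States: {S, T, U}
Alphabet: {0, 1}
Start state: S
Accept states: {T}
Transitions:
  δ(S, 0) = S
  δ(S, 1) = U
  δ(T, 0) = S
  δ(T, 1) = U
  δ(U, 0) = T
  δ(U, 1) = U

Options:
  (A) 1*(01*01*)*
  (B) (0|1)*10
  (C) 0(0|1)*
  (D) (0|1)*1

Check each option against the DFA on short strings; one disagreement eliminates an option:
  (A) 1*(01*01*)*: on ε the DFA stays in S and rejects (S ∉ Accept), but the regex matches it → eliminate
  (B) (0|1)*10: agrees with the DFA on every string of length ≤ 6
  (C) 0(0|1)*: on '0' the DFA goes S → S and rejects (S ∉ Accept), but the regex matches it → eliminate
  (D) (0|1)*1: on '1' the DFA goes S → U and rejects (U ∉ Accept), but the regex matches it → eliminate
Only (B) is consistent with the DFA.
(B) (0|1)*10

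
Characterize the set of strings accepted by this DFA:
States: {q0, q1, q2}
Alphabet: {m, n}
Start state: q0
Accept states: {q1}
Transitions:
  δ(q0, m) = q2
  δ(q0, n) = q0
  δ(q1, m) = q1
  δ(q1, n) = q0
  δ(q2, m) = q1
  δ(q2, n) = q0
Testing a few strings:
  'n' → reject
  'nnnm' → reject
  'nmnm' → reject
  'nm' → reject
State roles: q0=last symbol not m; q1=two trailing m's; q2=one trailing m
All strings over {m,n} ending with mm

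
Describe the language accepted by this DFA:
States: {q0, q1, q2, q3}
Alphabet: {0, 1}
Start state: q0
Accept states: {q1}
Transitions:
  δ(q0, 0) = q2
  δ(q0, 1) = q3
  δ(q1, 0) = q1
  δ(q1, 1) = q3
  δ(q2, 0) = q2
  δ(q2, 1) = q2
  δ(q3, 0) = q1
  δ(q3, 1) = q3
Testing a few strings:
  '0000' → reject
  '01' → reject
  '1110' → accept
  '1010' → accept
State roles: q0=no input read; q1=started with 1, last symbol 0; q2=started with 0 (dead); q3=started with 1, last symbol 1
All binary strings that start with 1 and end with 0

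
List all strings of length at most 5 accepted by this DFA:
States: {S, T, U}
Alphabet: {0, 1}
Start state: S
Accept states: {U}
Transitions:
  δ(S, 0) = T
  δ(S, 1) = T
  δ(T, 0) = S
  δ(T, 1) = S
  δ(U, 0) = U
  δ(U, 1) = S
None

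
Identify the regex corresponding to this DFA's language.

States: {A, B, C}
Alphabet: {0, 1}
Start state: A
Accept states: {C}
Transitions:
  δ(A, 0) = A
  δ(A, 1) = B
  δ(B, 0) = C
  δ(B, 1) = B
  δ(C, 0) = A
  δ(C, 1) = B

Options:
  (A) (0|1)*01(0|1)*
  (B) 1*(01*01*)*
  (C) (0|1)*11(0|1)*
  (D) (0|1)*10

Check each option against the DFA on short strings; one disagreement eliminates an option:
  (A) (0|1)*01(0|1)*: on '01' the DFA goes A → A → B and rejects (B ∉ Accept), but the regex matches it → eliminate
  (B) 1*(01*01*)*: on ε the DFA stays in A and rejects (A ∉ Accept), but the regex matches it → eliminate
  (C) (0|1)*11(0|1)*: on '10' the DFA goes A → B → C and accepts (C ∈ Accept), but the regex does not match it → eliminate
  (D) (0|1)*10: agrees with the DFA on every string of length ≤ 6
Only (D) is consistent with the DFA.
(D) (0|1)*10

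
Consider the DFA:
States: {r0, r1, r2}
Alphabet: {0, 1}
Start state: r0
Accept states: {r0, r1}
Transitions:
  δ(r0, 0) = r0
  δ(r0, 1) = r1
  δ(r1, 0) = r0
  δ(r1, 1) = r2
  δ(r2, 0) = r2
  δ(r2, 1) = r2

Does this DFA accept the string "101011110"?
Processing string "101011110":
  r0 --1--> r1
  r1 --0--> r0
  r0 --1--> r1
  r1 --0--> r0
  r0 --1--> r1
  r1 --1--> r2
  r2 --1--> r2
  r2 --1--> r2
  r2 --0--> r2
Final state: r2
Accept states: {r0, r1}
No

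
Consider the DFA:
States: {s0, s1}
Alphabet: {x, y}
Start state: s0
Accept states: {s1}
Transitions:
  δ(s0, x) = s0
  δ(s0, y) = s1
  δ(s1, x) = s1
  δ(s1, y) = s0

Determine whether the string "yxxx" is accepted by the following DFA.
Processing string "yxxx":
  s0 --y--> s1
  s1 --x--> s1
  s1 --x--> s1
  s1 --x--> s1
Final state: s1
Accept states: {s1}
Yes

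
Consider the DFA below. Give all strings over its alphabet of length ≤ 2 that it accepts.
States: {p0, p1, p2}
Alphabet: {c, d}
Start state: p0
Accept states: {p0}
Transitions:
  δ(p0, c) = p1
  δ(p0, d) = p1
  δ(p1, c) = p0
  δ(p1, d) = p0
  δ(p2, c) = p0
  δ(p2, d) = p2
ε, cc, cd, dc, dd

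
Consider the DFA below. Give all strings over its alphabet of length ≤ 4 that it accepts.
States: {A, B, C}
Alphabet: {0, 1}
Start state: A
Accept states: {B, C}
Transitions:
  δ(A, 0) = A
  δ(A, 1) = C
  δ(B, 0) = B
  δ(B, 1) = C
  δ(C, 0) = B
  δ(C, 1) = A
1, 01, 10, 001, 010, 100, 101, 111, 0001, 0010, 0100, 0101, 0111, 1000, 1001, 1010, 1101, 1110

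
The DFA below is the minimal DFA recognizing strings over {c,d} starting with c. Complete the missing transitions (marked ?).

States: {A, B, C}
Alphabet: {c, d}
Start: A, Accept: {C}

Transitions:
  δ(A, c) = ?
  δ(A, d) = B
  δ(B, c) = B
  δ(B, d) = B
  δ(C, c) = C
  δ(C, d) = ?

From the language and accept set, identify what each state tracks — A: no input read; B: started with d (dead); C: started with c.
Each missing δ(q, a) is the state matching the new tracked value after reading a.
δ(A, c) = C; δ(C, d) = C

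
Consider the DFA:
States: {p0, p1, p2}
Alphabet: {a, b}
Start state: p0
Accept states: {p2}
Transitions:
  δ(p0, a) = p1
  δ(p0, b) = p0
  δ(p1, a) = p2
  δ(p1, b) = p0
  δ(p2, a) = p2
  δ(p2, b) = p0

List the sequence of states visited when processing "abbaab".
read 'a': p0 → p1
  read 'b': p1 → p0
  read 'b': p0 → p0
  read 'a': p0 → p1
  read 'a': p1 → p2
  read 'b': p2 → p0
p0 -> p1 -> p0 -> p0 -> p1 -> p2 -> p0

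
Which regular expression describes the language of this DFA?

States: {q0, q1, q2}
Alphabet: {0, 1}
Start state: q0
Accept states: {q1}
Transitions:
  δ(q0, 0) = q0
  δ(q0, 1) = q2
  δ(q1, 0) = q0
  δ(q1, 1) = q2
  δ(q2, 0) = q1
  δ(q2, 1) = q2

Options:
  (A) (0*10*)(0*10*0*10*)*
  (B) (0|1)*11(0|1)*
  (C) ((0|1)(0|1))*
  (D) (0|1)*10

Check each option against the DFA on short strings; one disagreement eliminates an option:
  (A) (0*10*)(0*10*0*10*)*: on '1' the DFA goes q0 → q2 and rejects (q2 ∉ Accept), but the regex matches it → eliminate
  (B) (0|1)*11(0|1)*: on '10' the DFA goes q0 → q2 → q1 and accepts (q1 ∈ Accept), but the regex does not match it → eliminate
  (C) ((0|1)(0|1))*: on ε the DFA stays in q0 and rejects (q0 ∉ Accept), but the regex matches it → eliminate
  (D) (0|1)*10: agrees with the DFA on every string of length ≤ 6
Only (D) is consistent with the DFA.
(D) (0|1)*10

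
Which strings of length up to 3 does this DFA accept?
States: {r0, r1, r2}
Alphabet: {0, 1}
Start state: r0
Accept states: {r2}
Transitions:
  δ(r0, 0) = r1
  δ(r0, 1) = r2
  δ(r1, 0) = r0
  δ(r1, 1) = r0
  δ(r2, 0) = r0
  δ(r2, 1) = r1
1, 001, 011, 101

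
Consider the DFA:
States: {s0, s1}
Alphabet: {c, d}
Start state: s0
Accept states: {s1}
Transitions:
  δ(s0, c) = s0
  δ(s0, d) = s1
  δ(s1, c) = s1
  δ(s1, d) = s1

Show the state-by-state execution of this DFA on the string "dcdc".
read 'd': s0 → s1
  read 'c': s1 → s1
  read 'd': s1 → s1
  read 'c': s1 → s1
s0 -> s1 -> s1 -> s1 -> s1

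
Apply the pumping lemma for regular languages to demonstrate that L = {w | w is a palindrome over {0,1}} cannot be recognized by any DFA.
Assume L is regular with pumping length p. Idea: pumping the leading 0-block breaks the symmetry.
Choose s = 0^p 1 0^p (a palindrome of length 2p+1 ≥ p). By the pumping lemma, s = xyz with |xy| ≤ p, |y| > 0, so y = 0^k with k > 0 (xy lies entirely in the first 0^p). Then xy²z = 0^(p+k) 1 0^p, which is not a palindrome since p+k ≠ p.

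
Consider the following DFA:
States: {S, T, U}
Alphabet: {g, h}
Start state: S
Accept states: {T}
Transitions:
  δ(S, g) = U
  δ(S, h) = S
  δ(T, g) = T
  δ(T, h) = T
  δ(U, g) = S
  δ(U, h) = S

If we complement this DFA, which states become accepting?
Complement accept states = All states \ Original accept states
= {S, T, U} \ {T}
{S, U}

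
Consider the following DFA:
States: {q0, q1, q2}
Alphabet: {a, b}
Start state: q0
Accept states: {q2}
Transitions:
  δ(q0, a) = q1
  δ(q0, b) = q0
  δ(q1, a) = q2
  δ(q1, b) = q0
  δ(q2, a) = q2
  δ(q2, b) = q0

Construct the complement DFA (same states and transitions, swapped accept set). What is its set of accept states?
Complement accept states = All states \ Original accept states
= {q0, q1, q2} \ {q2}
{q0, q1}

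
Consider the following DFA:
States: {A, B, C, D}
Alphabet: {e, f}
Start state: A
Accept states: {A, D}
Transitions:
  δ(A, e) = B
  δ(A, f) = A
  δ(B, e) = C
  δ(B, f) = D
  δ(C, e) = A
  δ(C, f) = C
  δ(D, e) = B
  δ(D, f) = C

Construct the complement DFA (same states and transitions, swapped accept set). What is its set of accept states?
Complement accept states = All states \ Original accept states
= {A, B, C, D} \ {A, D}
{B, C}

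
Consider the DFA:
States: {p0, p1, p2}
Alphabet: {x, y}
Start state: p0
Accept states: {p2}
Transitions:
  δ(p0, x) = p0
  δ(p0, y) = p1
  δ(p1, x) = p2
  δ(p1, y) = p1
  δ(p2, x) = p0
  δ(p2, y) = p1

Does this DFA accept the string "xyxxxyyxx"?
Processing string "xyxxxyyxx":
  p0 --x--> p0
  p0 --y--> p1
  p1 --x--> p2
  p2 --x--> p0
  p0 --x--> p0
  p0 --y--> p1
  p1 --y--> p1
  p1 --x--> p2
  p2 --x--> p0
Final state: p0
Accept states: {p2}
No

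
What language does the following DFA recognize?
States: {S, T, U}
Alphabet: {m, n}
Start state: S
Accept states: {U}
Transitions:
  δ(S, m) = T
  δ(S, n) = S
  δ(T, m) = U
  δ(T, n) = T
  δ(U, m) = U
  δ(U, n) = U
Testing a few strings:
  'nn' → reject
  'mm' → accept
  'n' → reject
  'mn' → reject
State roles: S=zero m's seen; T=one m seen; U=≥ two m's seen
All strings over {m,n} containing at least two m's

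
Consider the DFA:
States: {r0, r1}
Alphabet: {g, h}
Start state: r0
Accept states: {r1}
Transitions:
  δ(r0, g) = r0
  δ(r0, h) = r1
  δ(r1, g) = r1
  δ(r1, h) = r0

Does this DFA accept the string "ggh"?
Processing string "ggh":
  r0 --g--> r0
  r0 --g--> r0
  r0 --h--> r1
Final state: r1
Accept states: {r1}
Yes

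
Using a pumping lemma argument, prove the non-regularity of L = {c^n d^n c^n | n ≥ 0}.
Assume L is regular with pumping length p. Idea: pumping the first c-block unbalances it against the other two.
Choose s = c^p d^p c^p ∈ L (|s| = 3p ≥ p). By the pumping lemma, s = xyz with |xy| ≤ p, |y| > 0, so y = c^k with k ≥ 1, inside the first c-block. Then xy²z = c^(p+k) d^p c^p. The first block has length p+k ≠ p, so the three block lengths are no longer equal and xy²z ∉ L.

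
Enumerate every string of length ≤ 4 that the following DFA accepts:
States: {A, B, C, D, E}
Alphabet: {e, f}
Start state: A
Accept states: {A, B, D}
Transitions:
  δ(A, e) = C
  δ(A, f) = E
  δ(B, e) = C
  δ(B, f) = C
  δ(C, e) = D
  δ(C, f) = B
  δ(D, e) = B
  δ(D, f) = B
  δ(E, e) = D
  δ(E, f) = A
ε, ee, ef, fe, ff, eee, eef, fee, fef, efee, efef, effe, efff, ffee, ffef, fffe, ffff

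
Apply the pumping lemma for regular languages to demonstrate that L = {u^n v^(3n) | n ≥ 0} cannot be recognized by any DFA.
Assume L is regular with pumping length p. Idea: pumping the u-block breaks the 1:3 ratio.
Choose s = u^p v^(3p) (length 4p ≥ p). By the pumping lemma, s = xyz with |xy| ≤ p, |y| > 0, so y = u^k with k ≥ 1. Then xy²z = u^(p+k) v^(3p). For this to be in L we would need 3p = 3(p+k), i.e. 3k = 0, contradicting k ≥ 1. So xy²z ∉ L.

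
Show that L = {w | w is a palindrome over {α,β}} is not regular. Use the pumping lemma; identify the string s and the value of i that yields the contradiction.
Assume L is regular with pumping length p. Idea: pumping the leading α-block breaks the symmetry.
Choose s = α^p β α^p (a palindrome of length 2p+1 ≥ p). By the pumping lemma, s = xyz with |xy| ≤ p, |y| > 0, so y = α^k with k > 0 (xy lies entirely in the first α^p). Then xy²z = α^(p+k) β α^p, which is not a palindrome since p+k ≠ p.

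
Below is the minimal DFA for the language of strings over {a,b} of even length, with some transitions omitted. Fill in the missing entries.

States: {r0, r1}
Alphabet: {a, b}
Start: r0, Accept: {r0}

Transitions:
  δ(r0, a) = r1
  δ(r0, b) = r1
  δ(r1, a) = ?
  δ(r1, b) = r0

From the language and accept set, identify what each state tracks — r0: even length so far; r1: odd length so far.
Each missing δ(q, a) is the state matching the new tracked value after reading a.
δ(r1, a) = r0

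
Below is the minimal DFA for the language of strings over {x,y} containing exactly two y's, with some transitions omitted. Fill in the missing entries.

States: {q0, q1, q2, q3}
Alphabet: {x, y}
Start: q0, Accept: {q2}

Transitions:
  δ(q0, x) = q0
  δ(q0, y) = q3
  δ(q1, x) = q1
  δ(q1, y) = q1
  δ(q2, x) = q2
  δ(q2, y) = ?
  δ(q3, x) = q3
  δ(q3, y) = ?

From the language and accept set, identify what each state tracks — q0: zero y's; q1: ≥ three y's (dead); q2: two y's; q3: one y.
Each missing δ(q, a) is the state matching the new tracked value after reading a.
δ(q2, y) = q1; δ(q3, y) = q2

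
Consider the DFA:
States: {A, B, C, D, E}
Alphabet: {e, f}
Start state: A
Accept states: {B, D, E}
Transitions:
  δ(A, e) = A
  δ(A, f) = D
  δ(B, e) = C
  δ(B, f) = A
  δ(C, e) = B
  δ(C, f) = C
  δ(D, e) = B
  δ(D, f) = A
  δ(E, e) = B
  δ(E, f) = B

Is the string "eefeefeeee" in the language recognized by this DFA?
Processing string "eefeefeeee":
  A --e--> A
  A --e--> A
  A --f--> D
  D --e--> B
  B --e--> C
  C --f--> C
  C --e--> B
  B --e--> C
  C --e--> B
  B --e--> C
Final state: C
Accept states: {B, D, E}
No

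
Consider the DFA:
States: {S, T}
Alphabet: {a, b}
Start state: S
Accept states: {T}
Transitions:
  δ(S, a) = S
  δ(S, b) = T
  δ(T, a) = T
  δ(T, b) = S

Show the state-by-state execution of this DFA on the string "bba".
read 'b': S → T
  read 'b': T → S
  read 'a': S → S
S -> T -> S -> S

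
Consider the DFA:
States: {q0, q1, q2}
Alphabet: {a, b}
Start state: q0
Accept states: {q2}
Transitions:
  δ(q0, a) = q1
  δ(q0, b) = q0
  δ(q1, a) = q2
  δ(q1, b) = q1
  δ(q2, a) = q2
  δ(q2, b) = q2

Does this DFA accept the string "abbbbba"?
Processing string "abbbbba":
  q0 --a--> q1
  q1 --b--> q1
  q1 --b--> q1
  q1 --b--> q1
  q1 --b--> q1
  q1 --b--> q1
  q1 --a--> q2
Final state: q2
Accept states: {q2}
Yes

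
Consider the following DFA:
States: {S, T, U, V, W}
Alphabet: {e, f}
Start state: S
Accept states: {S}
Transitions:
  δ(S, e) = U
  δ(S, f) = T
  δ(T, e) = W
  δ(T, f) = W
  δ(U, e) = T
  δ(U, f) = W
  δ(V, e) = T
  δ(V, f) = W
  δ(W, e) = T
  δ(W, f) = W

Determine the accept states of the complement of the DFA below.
Complement accept states = All states \ Original accept states
= {S, T, U, V, W} \ {S}
{T, U, V, W}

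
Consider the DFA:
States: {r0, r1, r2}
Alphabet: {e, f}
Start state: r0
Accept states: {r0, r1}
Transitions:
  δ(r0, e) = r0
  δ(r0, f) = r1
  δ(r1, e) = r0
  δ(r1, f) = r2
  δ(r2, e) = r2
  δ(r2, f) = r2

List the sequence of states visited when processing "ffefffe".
read 'f': r0 → r1
  read 'f': r1 → r2
  read 'e': r2 → r2
  read 'f': r2 → r2
  read 'f': r2 → r2
  read 'f': r2 → r2
  read 'e': r2 → r2
r0 -> r1 -> r2 -> r2 -> r2 -> r2 -> r2 -> r2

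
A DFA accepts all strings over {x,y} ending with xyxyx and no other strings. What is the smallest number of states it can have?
By Myhill–Nerode, count the distinguishable equivalence classes: 6 classes — one per longest suffix of the input that is a prefix of 'xyxyx' (lengths 0 through 5); only the length-5 class is accepting.
6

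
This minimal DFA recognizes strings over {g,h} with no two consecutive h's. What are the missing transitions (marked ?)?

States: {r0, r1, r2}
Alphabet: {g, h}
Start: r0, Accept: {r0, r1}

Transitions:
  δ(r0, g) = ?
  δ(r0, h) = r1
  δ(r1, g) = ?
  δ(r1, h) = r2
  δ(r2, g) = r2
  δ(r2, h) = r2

From the language and accept set, identify what each state tracks — r0: last symbol not h (ok); r1: last symbol h (ok); r2: saw hh (dead).
Each missing δ(q, a) is the state matching the new tracked value after reading a.
δ(r0, g) = r0; δ(r1, g) = r0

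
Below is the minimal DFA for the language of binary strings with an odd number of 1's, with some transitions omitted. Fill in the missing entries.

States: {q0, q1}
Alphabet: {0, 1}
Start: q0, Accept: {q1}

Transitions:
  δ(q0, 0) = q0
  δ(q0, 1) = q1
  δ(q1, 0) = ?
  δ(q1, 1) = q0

From the language and accept set, identify what each state tracks — q0: even number of 1's so far; q1: odd number of 1's so far.
Each missing δ(q, a) is the state matching the new tracked value after reading a.
δ(q1, 0) = q1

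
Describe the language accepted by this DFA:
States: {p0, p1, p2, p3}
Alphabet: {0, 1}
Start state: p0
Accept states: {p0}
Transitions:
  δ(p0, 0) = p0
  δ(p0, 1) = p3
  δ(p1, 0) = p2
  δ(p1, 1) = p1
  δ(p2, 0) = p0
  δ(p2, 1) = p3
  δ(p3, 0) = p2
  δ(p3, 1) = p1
Testing a few strings:
  '001' → reject
  '0101' → reject
  '0' → accept
  '11' → reject
State roles: p0=value ≡ 0 (mod 4); p1=value ≡ 3 (mod 4); p2=value ≡ 2 (mod 4); p3=value ≡ 1 (mod 4)
All binary strings representing a multiple of 4 (read in base 2; leading zeros allowed and ε counts as 0)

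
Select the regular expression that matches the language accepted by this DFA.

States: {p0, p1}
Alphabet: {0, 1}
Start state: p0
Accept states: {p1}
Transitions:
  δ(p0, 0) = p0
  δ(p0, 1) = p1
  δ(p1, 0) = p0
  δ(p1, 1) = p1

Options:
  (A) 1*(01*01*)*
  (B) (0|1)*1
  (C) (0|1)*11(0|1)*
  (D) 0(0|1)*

Check each option against the DFA on short strings; one disagreement eliminates an option:
  (A) 1*(01*01*)*: on ε the DFA stays in p0 and rejects (p0 ∉ Accept), but the regex matches it → eliminate
  (B) (0|1)*1: agrees with the DFA on every string of length ≤ 6
  (C) (0|1)*11(0|1)*: on '1' the DFA goes p0 → p1 and accepts (p1 ∈ Accept), but the regex does not match it → eliminate
  (D) 0(0|1)*: on '0' the DFA goes p0 → p0 and rejects (p0 ∉ Accept), but the regex matches it → eliminate
Only (B) is consistent with the DFA.
(B) (0|1)*1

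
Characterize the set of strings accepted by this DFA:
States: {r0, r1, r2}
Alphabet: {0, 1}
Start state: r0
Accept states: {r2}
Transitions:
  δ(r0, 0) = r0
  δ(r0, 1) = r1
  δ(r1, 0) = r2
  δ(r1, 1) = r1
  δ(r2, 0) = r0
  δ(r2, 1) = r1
Testing a few strings:
  '0000' → reject
  '101' → reject
  '00' → reject
  '0' → reject
State roles: r0=no suffix match; r1=one trailing 1; r2=suffix is 10
All binary strings ending with 10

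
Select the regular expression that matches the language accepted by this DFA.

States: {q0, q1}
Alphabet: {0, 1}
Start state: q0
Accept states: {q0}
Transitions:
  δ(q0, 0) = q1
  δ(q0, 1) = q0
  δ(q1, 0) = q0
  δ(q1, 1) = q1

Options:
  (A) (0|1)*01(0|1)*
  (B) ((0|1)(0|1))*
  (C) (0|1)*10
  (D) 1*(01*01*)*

Check each option against the DFA on short strings; one disagreement eliminates an option:
  (A) (0|1)*01(0|1)*: on ε the DFA stays in q0 and accepts (q0 ∈ Accept), but the regex does not match it → eliminate
  (B) ((0|1)(0|1))*: on '1' the DFA goes q0 → q0 and accepts (q0 ∈ Accept), but the regex does not match it → eliminate
  (C) (0|1)*10: on ε the DFA stays in q0 and accepts (q0 ∈ Accept), but the regex does not match it → eliminate
  (D) 1*(01*01*)*: agrees with the DFA on every string of length ≤ 6
Only (D) is consistent with the DFA.
(D) 1*(01*01*)*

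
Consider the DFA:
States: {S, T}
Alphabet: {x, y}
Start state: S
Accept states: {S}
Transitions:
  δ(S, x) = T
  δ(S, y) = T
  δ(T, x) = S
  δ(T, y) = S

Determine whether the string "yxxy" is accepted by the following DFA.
Processing string "yxxy":
  S --y--> T
  T --x--> S
  S --x--> T
  T --y--> S
Final state: S
Accept states: {S}
Yes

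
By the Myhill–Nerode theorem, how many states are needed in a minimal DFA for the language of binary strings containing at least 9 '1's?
By Myhill–Nerode, count the distinguishable equivalence classes: 10 classes — having seen 0, 1, …, 8, or ≥9 copies of '1'; any two classes i < j (j ≤ 9) are distinguished by the string 1^(9−j), which takes class j to 9 copies (accepted) but leaves class i below 9 (rejected).
10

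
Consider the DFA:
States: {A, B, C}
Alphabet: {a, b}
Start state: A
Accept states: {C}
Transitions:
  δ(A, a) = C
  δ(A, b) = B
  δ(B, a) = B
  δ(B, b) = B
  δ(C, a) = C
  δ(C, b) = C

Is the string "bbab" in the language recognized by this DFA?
Processing string "bbab":
  A --b--> B
  B --b--> B
  B --a--> B
  B --b--> B
Final state: B
Accept states: {C}
No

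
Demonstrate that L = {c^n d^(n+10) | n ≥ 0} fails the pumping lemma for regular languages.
Assume L is regular with pumping length p. Idea: pumping the c-block breaks the fixed offset of 10.
Choose s = c^p d^(p+10) ∈ L. By the pumping lemma, s = xyz with |xy| ≤ p, |y| > 0, so y = c^k with k ≥ 1. Then xy²z = c^(p+k) d^(p+10). For this to be in L we would need p+10 = (p+k)+10, i.e. k = 0, contradicting k ≥ 1. So xy²z ∉ L.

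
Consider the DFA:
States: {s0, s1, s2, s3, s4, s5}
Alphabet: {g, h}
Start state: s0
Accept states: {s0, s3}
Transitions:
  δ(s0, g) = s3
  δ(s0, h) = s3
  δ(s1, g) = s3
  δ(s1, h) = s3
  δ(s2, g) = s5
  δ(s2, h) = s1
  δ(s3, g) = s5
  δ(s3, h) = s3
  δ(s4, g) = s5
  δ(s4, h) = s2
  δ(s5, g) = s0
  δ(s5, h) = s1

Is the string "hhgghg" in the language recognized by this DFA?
Processing string "hhgghg":
  s0 --h--> s3
  s3 --h--> s3
  s3 --g--> s5
  s5 --g--> s0
  s0 --h--> s3
  s3 --g--> s5
Final state: s5
Accept states: {s0, s3}
No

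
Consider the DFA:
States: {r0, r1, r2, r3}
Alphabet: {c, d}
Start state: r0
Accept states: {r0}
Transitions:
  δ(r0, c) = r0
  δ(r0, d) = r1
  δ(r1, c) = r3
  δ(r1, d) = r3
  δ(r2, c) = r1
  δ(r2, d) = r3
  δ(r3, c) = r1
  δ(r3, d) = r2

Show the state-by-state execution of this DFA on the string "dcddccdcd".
read 'd': r0 → r1
  read 'c': r1 → r3
  read 'd': r3 → r2
  read 'd': r2 → r3
  read 'c': r3 → r1
  read 'c': r1 → r3
  read 'd': r3 → r2
  read 'c': r2 → r1
  read 'd': r1 → r3
r0 -> r1 -> r3 -> r2 -> r3 -> r1 -> r3 -> r2 -> r1 -> r3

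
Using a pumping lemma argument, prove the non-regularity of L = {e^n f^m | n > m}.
Assume L is regular with pumping length p. Idea: pumping down the e-block drops the e-count to at most the f-count.
Choose s = e^(p+1) f^p ∈ L (|s| = 2p+1 ≥ p). By the pumping lemma, s = xyz with |xy| ≤ p, |y| > 0, so y = e^k with k ≥ 1. Take i = 0: xz = e^(p+1−k) f^p. Since k ≥ 1, p+1−k ≤ p, so the number of e's is no longer strictly greater than the number of f's, hence xz ∉ L.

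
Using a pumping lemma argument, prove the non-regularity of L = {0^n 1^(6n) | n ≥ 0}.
Assume L is regular with pumping length p. Idea: pumping the 0-block breaks the 1:6 ratio.
Choose s = 0^p 1^(6p) (length 7p ≥ p). By the pumping lemma, s = xyz with |xy| ≤ p, |y| > 0, so y = 0^k with k ≥ 1. Then xy²z = 0^(p+k) 1^(6p). For this to be in L we would need 6p = 6(p+k), i.e. 6k = 0, contradicting k ≥ 1. So xy²z ∉ L.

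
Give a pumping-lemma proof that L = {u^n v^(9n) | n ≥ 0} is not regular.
Assume L is regular with pumping length p. Idea: pumping the u-block breaks the 1:9 ratio.
Choose s = u^p v^(9p) (length 10p ≥ p). By the pumping lemma, s = xyz with |xy| ≤ p, |y| > 0, so y = u^k with k ≥ 1. Then xy²z = u^(p+k) v^(9p). For this to be in L we would need 9p = 9(p+k), i.e. 9k = 0, contradicting k ≥ 1. So xy²z ∉ L.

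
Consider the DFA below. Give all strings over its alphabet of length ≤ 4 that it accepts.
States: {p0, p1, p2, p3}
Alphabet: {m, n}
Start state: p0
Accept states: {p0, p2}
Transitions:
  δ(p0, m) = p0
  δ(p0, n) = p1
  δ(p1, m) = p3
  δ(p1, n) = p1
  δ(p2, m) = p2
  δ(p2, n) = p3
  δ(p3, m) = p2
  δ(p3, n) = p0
ε, m, mm, mmm, nmm, nmn, mmmm, mnmm, mnmn, nmmm, nmnm, nnmm, nnmn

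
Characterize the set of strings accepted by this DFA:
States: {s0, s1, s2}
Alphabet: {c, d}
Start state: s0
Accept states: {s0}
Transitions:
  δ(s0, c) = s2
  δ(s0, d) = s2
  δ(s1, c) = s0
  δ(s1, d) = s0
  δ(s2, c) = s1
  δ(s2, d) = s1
Testing a few strings:
  'c' → reject
  'dd' → reject
  'cdc' → accept
  'dddd' → reject
State roles: s0=length ≡ 0 (mod 3); s1=length ≡ 2 (mod 3); s2=length ≡ 1 (mod 3)
All strings over {c,d} whose length is a multiple of 3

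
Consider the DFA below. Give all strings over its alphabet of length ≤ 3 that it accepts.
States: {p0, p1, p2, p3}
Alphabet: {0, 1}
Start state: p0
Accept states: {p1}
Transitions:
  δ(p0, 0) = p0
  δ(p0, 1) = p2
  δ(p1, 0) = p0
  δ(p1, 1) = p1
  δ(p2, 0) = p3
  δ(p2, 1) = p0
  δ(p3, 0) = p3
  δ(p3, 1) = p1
101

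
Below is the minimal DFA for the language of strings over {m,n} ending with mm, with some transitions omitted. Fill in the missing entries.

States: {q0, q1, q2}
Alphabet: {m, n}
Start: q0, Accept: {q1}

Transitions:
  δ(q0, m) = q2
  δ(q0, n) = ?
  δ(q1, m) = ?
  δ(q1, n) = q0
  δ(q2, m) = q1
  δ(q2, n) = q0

From the language and accept set, identify what each state tracks — q0: last symbol not m; q1: two trailing m's; q2: one trailing m.
Each missing δ(q, a) is the state matching the new tracked value after reading a.
δ(q0, n) = q0; δ(q1, m) = q1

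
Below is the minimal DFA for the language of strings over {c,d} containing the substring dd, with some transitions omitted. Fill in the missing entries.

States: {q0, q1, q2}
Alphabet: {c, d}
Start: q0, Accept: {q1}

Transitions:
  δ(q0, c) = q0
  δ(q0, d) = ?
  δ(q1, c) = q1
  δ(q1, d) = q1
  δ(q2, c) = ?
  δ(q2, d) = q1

From the language and accept set, identify what each state tracks — q0: no progress toward dd; q1: substring dd seen; q2: one trailing d.
Each missing δ(q, a) is the state matching the new tracked value after reading a.
δ(q0, d) = q2; δ(q2, c) = q0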